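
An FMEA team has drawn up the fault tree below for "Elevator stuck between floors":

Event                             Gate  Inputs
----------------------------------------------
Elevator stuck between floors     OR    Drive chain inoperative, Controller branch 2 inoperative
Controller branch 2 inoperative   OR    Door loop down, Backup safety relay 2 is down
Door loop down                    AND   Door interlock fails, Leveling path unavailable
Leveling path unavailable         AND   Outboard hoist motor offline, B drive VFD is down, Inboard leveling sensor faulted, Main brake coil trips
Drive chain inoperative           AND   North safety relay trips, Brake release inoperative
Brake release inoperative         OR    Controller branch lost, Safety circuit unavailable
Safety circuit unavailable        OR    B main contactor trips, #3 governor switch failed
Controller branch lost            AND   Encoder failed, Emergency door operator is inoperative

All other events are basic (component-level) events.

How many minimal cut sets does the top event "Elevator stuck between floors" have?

5

Controller branch lost [AND]: one cut set from each child combined → 1 × 1 = 1 cut set(s).
Safety circuit unavailable [OR]: union of children's cut sets → 2 cut set(s).
Brake release inoperative [OR]: union of children's cut sets → 3 cut set(s).
Drive chain inoperative [AND]: one cut set from each child combined → 1 × 3 = 3 cut set(s).
Leveling path unavailable [AND]: one cut set from each child combined → 1 × 1 × 1 × 1 = 1 cut set(s).
Door loop down [AND]: one cut set from each child combined → 1 × 1 = 1 cut set(s).
Controller branch 2 inoperative [OR]: union of children's cut sets → 2 cut set(s).
Elevator stuck between floors [OR]: union of children's cut sets → 5 cut set(s).
Minimal cut sets: {Emergency door operator is inoperative, Encoder failed, North safety relay trips}; {B main contactor trips, North safety relay trips}; {#3 governor switch failed, North safety relay trips}; {B drive VFD is down, Door interlock fails, Inboard leveling sensor faulted, Main brake coil trips, Outboard hoist motor offline}; {Backup safety relay 2 is down}.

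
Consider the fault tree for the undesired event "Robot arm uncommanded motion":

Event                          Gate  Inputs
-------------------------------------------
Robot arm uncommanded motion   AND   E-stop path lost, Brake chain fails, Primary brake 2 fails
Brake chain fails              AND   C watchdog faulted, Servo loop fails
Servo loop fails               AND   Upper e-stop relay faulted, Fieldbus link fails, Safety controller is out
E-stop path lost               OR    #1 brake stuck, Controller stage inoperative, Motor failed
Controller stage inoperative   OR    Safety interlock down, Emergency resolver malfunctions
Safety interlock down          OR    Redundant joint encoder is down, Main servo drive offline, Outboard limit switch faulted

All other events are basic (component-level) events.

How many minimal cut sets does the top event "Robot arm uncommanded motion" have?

Safety interlock down [OR]: union of children's cut sets → 3 cut set(s).
Controller stage inoperative [OR]: union of children's cut sets → 4 cut set(s).
E-stop path lost [OR]: union of children's cut sets → 6 cut set(s).
Servo loop fails [AND]: one cut set from each child combined → 1 × 1 × 1 = 1 cut set(s).
Brake chain fails [AND]: one cut set from each child combined → 1 × 1 = 1 cut set(s).
Robot arm uncommanded motion [AND]: one cut set from each child combined → 6 × 1 × 1 = 6 cut set(s).
Minimal cut sets: {#1 brake stuck, C watchdog faulted, Fieldbus link fails, Primary brake 2 fails, Safety controller is out, Upper e-stop relay faulted}; {C watchdog faulted, Fieldbus link fails, Primary brake 2 fails, Redundant joint encoder is down, Safety controller is out, Upper e-stop relay faulted}; {C watchdog faulted, Fieldbus link fails, Main servo drive offline, Primary brake 2 fails, Safety controller is out, Upper e-stop relay faulted}; {C watchdog faulted, Fieldbus link fails, Outboard limit switch faulted, Primary brake 2 fails, Safety controller is out, Upper e-stop relay faulted}; {C watchdog faulted, Emergency resolver malfunctions, Fieldbus link fails, Primary brake 2 fails, Safety controller is out, Upper e-stop relay faulted}; {C watchdog faulted, Fieldbus link fails, Motor failed, Primary brake 2 fails, Safety controller is out, Upper e-stop relay faulted}.

6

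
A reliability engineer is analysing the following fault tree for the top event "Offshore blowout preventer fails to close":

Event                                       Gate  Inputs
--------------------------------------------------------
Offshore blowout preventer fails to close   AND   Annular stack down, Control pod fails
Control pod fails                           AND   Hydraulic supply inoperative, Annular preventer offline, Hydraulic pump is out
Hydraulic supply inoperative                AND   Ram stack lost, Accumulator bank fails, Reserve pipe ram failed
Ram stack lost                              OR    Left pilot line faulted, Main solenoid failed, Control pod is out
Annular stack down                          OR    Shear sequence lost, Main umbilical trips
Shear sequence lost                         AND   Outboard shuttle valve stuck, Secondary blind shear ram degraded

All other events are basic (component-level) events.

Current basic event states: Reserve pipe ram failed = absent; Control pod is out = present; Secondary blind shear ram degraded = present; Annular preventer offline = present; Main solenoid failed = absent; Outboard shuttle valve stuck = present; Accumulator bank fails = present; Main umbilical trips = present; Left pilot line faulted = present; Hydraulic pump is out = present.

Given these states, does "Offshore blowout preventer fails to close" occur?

Shear sequence lost [AND]: Outboard shuttle valve stuck=occurs, Secondary blind shear ram degraded=occurs → all inputs occur → occurs.
Annular stack down [OR]: Shear sequence lost=occurs, Main umbilical trips=occurs → at least one input occurs → occurs.
Ram stack lost [OR]: Left pilot line faulted=occurs, Main solenoid failed=not, Control pod is out=occurs → at least one input occurs → occurs.
Hydraulic supply inoperative [AND]: Ram stack lost=occurs, Accumulator bank fails=occurs, Reserve pipe ram failed=not → not all inputs occur → does not occur.
Control pod fails [AND]: Hydraulic supply inoperative=not, Annular preventer offline=occurs, Hydraulic pump is out=occurs → not all inputs occur → does not occur.
Offshore blowout preventer fails to close [AND]: Annular stack down=occurs, Control pod fails=not → not all inputs occur → does not occur.

No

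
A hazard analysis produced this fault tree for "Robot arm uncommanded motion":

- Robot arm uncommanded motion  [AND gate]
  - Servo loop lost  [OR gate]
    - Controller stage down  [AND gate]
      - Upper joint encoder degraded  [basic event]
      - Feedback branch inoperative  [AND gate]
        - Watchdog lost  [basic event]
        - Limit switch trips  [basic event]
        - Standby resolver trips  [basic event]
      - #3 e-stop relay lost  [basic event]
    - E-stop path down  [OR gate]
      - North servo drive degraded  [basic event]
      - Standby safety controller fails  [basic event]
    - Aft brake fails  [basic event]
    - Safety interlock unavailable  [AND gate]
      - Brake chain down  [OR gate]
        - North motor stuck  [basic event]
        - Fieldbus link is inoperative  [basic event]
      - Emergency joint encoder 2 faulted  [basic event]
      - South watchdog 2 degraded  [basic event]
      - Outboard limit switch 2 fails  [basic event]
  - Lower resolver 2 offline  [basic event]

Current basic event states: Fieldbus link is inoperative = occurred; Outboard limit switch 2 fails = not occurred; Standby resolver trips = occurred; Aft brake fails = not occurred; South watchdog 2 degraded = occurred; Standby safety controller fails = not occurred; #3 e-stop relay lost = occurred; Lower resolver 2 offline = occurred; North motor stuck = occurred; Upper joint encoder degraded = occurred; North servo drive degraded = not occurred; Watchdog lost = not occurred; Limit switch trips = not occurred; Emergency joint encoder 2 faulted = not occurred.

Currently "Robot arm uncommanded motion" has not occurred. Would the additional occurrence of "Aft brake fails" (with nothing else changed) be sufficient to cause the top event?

Yes

Counterfactual: set "Aft brake fails" to occurred.
Feedback branch inoperative [AND]: Watchdog lost=not, Limit switch trips=not, Standby resolver trips=occurs → not all inputs occur → does not occur.
Controller stage down [AND]: Upper joint encoder degraded=occurs, Feedback branch inoperative=not, #3 e-stop relay lost=occurs → not all inputs occur → does not occur.
E-stop path down [OR]: North servo drive degraded=not, Standby safety controller fails=not → no input occurs → does not occur.
Brake chain down [OR]: North motor stuck=occurs, Fieldbus link is inoperative=occurs → at least one input occurs → occurs.
Safety interlock unavailable [AND]: Brake chain down=occurs, Emergency joint encoder 2 faulted=not, South watchdog 2 degraded=occurs, Outboard limit switch 2 fails=not → not all inputs occur → does not occur.
Servo loop lost [OR]: Controller stage down=not, E-stop path down=not, Aft brake fails=occurs, Safety interlock unavailable=not → at least one input occurs → occurs.
Robot arm uncommanded motion [AND]: Servo loop lost=occurs, Lower resolver 2 offline=occurs → all inputs occur → occurs.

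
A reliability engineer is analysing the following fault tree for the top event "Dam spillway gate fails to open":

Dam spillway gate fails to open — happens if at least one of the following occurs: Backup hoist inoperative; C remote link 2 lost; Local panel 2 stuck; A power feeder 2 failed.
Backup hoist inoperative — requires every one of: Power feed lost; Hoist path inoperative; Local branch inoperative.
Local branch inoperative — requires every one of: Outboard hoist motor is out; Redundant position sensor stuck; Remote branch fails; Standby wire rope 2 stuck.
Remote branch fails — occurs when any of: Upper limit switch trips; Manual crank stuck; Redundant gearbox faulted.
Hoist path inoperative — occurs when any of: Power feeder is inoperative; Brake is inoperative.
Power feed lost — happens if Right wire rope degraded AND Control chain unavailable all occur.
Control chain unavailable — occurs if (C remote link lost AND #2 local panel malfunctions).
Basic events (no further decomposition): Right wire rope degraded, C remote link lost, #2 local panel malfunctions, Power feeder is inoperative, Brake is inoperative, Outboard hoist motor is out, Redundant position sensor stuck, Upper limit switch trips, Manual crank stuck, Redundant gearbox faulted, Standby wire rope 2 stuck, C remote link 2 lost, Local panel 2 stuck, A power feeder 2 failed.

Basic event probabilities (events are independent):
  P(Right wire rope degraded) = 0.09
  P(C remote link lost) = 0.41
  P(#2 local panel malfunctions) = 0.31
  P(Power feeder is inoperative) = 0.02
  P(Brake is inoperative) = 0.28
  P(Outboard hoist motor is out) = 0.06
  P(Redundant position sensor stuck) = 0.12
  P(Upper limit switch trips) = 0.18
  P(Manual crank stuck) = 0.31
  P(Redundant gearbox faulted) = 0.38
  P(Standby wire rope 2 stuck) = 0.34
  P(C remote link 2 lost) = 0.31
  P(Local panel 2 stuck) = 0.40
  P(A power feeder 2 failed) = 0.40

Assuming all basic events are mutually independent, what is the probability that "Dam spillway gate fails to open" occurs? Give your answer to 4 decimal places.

P(Control chain unavailable) [AND] = 0.41 × 0.31 = 0.127100
P(Power feed lost) [AND] = 0.09 × 0.127100 = 0.011439
P(Hoist path inoperative) [OR] = 1 − (1−0.02) × (1−0.28) = 0.294400
P(Remote branch fails) [OR] = 1 − (1−0.18) × (1−0.31) × (1−0.38) = 0.649204
P(Local branch inoperative) [AND] = 0.06 × 0.12 × 0.649204 × 0.34 = 0.001589
P(Backup hoist inoperative) [AND] = 0.011439 × 0.294400 × 0.001589 = 0.000005
P(Dam spillway gate fails to open) [OR] = 1 − (1−0.000005) × (1−0.31) × (1−0.40) × (1−0.40) = 0.751601
Rounded to 4 decimal places: P(Dam spillway gate fails to open) ≈ 0.7516.

0.7516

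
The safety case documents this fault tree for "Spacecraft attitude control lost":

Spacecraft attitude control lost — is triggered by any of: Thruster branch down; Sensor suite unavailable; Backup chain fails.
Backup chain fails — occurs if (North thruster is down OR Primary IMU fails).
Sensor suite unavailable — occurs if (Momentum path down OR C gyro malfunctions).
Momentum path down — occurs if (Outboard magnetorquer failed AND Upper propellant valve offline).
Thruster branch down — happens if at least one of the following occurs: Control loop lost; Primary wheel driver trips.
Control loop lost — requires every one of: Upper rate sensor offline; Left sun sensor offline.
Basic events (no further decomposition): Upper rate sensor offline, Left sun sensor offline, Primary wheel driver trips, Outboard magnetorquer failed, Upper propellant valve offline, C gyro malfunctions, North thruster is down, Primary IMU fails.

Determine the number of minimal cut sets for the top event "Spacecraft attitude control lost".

6

Control loop lost [AND]: one cut set from each child combined → 1 × 1 = 1 cut set(s).
Thruster branch down [OR]: union of children's cut sets → 2 cut set(s).
Momentum path down [AND]: one cut set from each child combined → 1 × 1 = 1 cut set(s).
Sensor suite unavailable [OR]: union of children's cut sets → 2 cut set(s).
Backup chain fails [OR]: union of children's cut sets → 2 cut set(s).
Spacecraft attitude control lost [OR]: union of children's cut sets → 6 cut set(s).
Minimal cut sets: {Left sun sensor offline, Upper rate sensor offline}; {Primary wheel driver trips}; {Outboard magnetorquer failed, Upper propellant valve offline}; {C gyro malfunctions}; {North thruster is down}; {Primary IMU fails}.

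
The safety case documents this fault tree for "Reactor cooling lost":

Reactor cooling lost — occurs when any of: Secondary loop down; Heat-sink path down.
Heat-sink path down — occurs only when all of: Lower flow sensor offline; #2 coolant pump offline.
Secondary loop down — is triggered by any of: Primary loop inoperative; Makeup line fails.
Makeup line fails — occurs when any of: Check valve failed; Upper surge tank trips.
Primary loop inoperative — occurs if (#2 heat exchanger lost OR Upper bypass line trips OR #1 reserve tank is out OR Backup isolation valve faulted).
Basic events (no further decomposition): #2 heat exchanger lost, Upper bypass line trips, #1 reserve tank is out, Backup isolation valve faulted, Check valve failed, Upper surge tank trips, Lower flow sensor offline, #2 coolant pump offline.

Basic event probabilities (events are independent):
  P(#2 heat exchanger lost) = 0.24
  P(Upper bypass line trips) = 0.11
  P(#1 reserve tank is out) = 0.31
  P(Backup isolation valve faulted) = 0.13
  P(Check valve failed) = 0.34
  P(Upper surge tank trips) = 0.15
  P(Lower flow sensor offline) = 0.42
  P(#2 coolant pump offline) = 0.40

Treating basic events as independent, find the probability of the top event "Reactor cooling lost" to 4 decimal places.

0.8105

P(Primary loop inoperative) [OR] = 1 − (1−0.24) × (1−0.11) × (1−0.31) × (1−0.13) = 0.593957
P(Makeup line fails) [OR] = 1 − (1−0.34) × (1−0.15) = 0.439000
P(Secondary loop down) [OR] = 1 − (1−0.593957) × (1−0.439000) = 0.772210
P(Heat-sink path down) [AND] = 0.42 × 0.40 = 0.168000
P(Reactor cooling lost) [OR] = 1 − (1−0.772210) × (1−0.168000) = 0.810479
Rounded to 4 decimal places: P(Reactor cooling lost) ≈ 0.8105.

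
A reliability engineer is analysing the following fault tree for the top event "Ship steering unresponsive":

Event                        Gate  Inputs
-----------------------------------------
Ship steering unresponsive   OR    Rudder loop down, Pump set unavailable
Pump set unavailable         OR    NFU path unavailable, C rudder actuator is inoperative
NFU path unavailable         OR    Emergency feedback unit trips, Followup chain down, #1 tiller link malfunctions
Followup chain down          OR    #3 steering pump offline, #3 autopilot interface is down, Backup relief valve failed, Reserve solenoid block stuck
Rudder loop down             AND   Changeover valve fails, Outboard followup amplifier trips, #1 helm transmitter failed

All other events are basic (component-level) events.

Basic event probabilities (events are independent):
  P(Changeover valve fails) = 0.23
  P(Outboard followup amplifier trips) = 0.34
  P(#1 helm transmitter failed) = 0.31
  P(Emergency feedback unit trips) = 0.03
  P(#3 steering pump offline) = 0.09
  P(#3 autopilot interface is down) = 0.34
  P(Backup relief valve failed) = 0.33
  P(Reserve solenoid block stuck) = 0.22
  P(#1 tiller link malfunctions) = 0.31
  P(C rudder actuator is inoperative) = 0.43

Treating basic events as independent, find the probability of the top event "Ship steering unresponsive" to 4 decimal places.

P(Rudder loop down) [AND] = 0.23 × 0.34 × 0.31 = 0.024242
P(Followup chain down) [OR] = 1 − (1−0.09) × (1−0.34) × (1−0.33) × (1−0.22) = 0.686126
P(NFU path unavailable) [OR] = 1 − (1−0.03) × (1−0.686126) × (1−0.31) = 0.789924
P(Pump set unavailable) [OR] = 1 − (1−0.789924) × (1−0.43) = 0.880257
P(Ship steering unresponsive) [OR] = 1 − (1−0.024242) × (1−0.880257) = 0.883160
Rounded to 4 decimal places: P(Ship steering unresponsive) ≈ 0.8832.

0.8832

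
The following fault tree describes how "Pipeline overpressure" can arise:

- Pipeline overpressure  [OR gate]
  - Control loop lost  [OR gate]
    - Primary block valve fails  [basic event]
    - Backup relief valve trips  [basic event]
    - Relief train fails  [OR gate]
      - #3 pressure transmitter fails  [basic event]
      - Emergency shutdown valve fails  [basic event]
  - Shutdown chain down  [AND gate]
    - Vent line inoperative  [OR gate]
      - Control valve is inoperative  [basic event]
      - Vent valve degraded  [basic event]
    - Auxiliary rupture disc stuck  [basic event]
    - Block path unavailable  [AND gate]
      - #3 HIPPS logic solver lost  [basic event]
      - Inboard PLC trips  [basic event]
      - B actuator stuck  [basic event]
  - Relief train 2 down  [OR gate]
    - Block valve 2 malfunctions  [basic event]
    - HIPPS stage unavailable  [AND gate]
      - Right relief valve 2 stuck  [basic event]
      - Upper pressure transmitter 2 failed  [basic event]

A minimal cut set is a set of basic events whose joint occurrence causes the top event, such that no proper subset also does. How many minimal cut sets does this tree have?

Relief train fails [OR]: union of children's cut sets → 2 cut set(s).
Control loop lost [OR]: union of children's cut sets → 4 cut set(s).
Vent line inoperative [OR]: union of children's cut sets → 2 cut set(s).
Block path unavailable [AND]: one cut set from each child combined → 1 × 1 × 1 = 1 cut set(s).
Shutdown chain down [AND]: one cut set from each child combined → 2 × 1 × 1 = 2 cut set(s).
HIPPS stage unavailable [AND]: one cut set from each child combined → 1 × 1 = 1 cut set(s).
Relief train 2 down [OR]: union of children's cut sets → 2 cut set(s).
Pipeline overpressure [OR]: union of children's cut sets → 8 cut set(s).
Minimal cut sets: {Primary block valve fails}; {Backup relief valve trips}; {#3 pressure transmitter fails}; {Emergency shutdown valve fails}; {#3 HIPPS logic solver lost, Auxiliary rupture disc stuck, B actuator stuck, Control valve is inoperative, Inboard PLC trips}; {#3 HIPPS logic solver lost, Auxiliary rupture disc stuck, B actuator stuck, Inboard PLC trips, Vent valve degraded}; {Block valve 2 malfunctions}; {Right relief valve 2 stuck, Upper pressure transmitter 2 failed}.

8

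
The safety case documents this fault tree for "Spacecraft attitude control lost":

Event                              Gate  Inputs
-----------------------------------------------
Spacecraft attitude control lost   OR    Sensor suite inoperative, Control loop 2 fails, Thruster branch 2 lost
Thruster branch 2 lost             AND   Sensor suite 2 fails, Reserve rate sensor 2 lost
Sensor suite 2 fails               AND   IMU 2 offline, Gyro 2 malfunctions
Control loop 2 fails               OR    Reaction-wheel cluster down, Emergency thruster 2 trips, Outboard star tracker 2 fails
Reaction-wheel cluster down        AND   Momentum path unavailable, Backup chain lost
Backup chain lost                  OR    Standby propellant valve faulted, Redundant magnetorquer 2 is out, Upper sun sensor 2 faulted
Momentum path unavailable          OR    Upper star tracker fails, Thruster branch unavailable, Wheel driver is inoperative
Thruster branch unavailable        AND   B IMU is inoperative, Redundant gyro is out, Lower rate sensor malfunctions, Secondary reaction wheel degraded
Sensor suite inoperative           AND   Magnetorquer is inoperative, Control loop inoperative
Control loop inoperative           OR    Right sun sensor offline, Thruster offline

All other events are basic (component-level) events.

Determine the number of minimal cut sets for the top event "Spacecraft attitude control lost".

14

Control loop inoperative [OR]: union of children's cut sets → 2 cut set(s).
Sensor suite inoperative [AND]: one cut set from each child combined → 1 × 2 = 2 cut set(s).
Thruster branch unavailable [AND]: one cut set from each child combined → 1 × 1 × 1 × 1 = 1 cut set(s).
Momentum path unavailable [OR]: union of children's cut sets → 3 cut set(s).
Backup chain lost [OR]: union of children's cut sets → 3 cut set(s).
Reaction-wheel cluster down [AND]: one cut set from each child combined → 3 × 3 = 9 cut set(s).
Control loop 2 fails [OR]: union of children's cut sets → 11 cut set(s).
Sensor suite 2 fails [AND]: one cut set from each child combined → 1 × 1 = 1 cut set(s).
Thruster branch 2 lost [AND]: one cut set from each child combined → 1 × 1 = 1 cut set(s).
Spacecraft attitude control lost [OR]: union of children's cut sets → 14 cut set(s).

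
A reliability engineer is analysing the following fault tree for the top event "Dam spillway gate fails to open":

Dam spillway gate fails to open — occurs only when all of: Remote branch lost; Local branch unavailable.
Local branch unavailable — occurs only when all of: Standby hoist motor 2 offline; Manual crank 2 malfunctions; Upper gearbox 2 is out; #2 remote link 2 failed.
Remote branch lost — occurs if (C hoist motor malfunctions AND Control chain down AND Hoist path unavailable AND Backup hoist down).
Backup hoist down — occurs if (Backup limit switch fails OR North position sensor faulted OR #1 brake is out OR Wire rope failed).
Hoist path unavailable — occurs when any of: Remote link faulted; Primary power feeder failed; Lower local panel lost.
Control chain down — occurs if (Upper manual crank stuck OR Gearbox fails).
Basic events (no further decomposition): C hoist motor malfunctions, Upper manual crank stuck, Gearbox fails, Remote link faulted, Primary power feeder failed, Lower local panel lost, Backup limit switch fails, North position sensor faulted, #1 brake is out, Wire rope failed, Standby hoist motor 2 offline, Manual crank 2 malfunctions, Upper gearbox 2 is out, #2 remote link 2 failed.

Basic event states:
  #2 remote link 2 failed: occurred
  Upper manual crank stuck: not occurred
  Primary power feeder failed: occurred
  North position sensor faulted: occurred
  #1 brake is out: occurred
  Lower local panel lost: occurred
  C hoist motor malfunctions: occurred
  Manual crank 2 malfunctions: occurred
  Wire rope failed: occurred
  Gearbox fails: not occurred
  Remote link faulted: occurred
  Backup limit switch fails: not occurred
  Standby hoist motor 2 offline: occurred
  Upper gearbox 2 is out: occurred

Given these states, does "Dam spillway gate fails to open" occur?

No

Control chain down [OR]: Upper manual crank stuck=not, Gearbox fails=not → no input occurs → does not occur.
Hoist path unavailable [OR]: Remote link faulted=occurs, Primary power feeder failed=occurs, Lower local panel lost=occurs → at least one input occurs → occurs.
Backup hoist down [OR]: Backup limit switch fails=not, North position sensor faulted=occurs, #1 brake is out=occurs, Wire rope failed=occurs → at least one input occurs → occurs.
Remote branch lost [AND]: C hoist motor malfunctions=occurs, Control chain down=not, Hoist path unavailable=occurs, Backup hoist down=occurs → not all inputs occur → does not occur.
Local branch unavailable [AND]: Standby hoist motor 2 offline=occurs, Manual crank 2 malfunctions=occurs, Upper gearbox 2 is out=occurs, #2 remote link 2 failed=occurs → all inputs occur → occurs.
Dam spillway gate fails to open [AND]: Remote branch lost=not, Local branch unavailable=occurs → not all inputs occur → does not occur.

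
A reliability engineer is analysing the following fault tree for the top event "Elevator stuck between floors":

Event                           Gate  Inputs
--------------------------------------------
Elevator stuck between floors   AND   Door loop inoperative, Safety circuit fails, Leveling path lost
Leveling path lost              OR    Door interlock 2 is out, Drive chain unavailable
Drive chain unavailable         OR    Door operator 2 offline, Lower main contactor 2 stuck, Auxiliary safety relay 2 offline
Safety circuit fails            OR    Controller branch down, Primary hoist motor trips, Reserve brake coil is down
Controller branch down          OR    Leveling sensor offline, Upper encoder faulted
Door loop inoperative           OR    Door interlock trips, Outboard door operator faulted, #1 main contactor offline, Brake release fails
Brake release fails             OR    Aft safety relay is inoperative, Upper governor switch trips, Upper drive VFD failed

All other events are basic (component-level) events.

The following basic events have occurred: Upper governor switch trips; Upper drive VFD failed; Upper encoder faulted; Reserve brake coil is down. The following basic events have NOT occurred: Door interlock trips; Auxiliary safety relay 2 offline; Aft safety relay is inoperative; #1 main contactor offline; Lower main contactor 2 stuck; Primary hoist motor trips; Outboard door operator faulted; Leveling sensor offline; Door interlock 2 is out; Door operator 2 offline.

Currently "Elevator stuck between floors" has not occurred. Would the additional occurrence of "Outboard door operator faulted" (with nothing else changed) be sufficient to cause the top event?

No

Counterfactual: set "Outboard door operator faulted" to occurred.
Brake release fails [OR]: Aft safety relay is inoperative=not, Upper governor switch trips=occurs, Upper drive VFD failed=occurs → at least one input occurs → occurs.
Door loop inoperative [OR]: Door interlock trips=not, Outboard door operator faulted=occurs, #1 main contactor offline=not, Brake release fails=occurs → at least one input occurs → occurs.
Controller branch down [OR]: Leveling sensor offline=not, Upper encoder faulted=occurs → at least one input occurs → occurs.
Safety circuit fails [OR]: Controller branch down=occurs, Primary hoist motor trips=not, Reserve brake coil is down=occurs → at least one input occurs → occurs.
Drive chain unavailable [OR]: Door operator 2 offline=not, Lower main contactor 2 stuck=not, Auxiliary safety relay 2 offline=not → no input occurs → does not occur.
Leveling path lost [OR]: Door interlock 2 is out=not, Drive chain unavailable=not → no input occurs → does not occur.
Elevator stuck between floors [AND]: Door loop inoperative=occurs, Safety circuit fails=occurs, Leveling path lost=not → not all inputs occur → does not occur.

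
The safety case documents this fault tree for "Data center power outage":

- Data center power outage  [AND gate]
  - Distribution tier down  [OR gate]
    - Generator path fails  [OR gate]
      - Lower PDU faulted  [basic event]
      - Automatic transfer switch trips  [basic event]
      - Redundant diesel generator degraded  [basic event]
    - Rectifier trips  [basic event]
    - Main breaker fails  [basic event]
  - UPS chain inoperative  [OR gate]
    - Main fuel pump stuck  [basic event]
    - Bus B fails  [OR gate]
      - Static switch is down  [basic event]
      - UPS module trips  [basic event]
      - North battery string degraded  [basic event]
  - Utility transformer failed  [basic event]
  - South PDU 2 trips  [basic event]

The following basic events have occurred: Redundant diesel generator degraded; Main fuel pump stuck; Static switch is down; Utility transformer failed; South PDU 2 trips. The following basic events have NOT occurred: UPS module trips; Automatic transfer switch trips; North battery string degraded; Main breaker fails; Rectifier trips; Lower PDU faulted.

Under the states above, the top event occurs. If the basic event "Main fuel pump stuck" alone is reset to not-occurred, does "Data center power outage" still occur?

Counterfactual: set "Main fuel pump stuck" to not occurred.
Generator path fails [OR]: Lower PDU faulted=not, Automatic transfer switch trips=not, Redundant diesel generator degraded=occurs → at least one input occurs → occurs.
Distribution tier down [OR]: Generator path fails=occurs, Rectifier trips=not, Main breaker fails=not → at least one input occurs → occurs.
Bus B fails [OR]: Static switch is down=occurs, UPS module trips=not, North battery string degraded=not → at least one input occurs → occurs.
UPS chain inoperative [OR]: Main fuel pump stuck=not, Bus B fails=occurs → at least one input occurs → occurs.
Data center power outage [AND]: Distribution tier down=occurs, UPS chain inoperative=occurs, Utility transformer failed=occurs, South PDU 2 trips=occurs → all inputs occur → occurs.

Yes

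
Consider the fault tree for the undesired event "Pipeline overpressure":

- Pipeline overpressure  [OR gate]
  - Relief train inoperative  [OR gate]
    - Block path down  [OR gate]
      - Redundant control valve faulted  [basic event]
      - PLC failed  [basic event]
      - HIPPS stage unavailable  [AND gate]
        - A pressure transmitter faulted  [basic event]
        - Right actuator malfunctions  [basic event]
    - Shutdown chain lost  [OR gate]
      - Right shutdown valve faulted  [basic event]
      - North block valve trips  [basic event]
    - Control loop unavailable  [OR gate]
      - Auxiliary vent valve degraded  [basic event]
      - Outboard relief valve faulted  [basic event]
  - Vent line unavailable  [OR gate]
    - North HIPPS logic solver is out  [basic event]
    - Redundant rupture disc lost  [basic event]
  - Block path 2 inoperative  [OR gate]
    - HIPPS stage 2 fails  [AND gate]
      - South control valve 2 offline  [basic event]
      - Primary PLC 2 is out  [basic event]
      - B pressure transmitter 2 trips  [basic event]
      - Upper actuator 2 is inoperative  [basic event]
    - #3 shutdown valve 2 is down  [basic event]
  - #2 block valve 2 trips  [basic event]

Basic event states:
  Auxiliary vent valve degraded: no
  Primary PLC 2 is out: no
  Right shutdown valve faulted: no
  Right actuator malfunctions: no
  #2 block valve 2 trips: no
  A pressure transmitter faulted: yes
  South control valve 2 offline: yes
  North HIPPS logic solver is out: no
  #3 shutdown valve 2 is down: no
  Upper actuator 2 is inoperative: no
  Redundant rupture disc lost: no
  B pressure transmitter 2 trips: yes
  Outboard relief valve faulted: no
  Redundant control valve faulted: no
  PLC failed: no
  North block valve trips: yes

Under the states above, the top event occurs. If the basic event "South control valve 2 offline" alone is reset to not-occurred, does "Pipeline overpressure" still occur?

Yes

Counterfactual: set "South control valve 2 offline" to not occurred.
HIPPS stage unavailable [AND]: A pressure transmitter faulted=occurs, Right actuator malfunctions=not → not all inputs occur → does not occur.
Block path down [OR]: Redundant control valve faulted=not, PLC failed=not, HIPPS stage unavailable=not → no input occurs → does not occur.
Shutdown chain lost [OR]: Right shutdown valve faulted=not, North block valve trips=occurs → at least one input occurs → occurs.
Control loop unavailable [OR]: Auxiliary vent valve degraded=not, Outboard relief valve faulted=not → no input occurs → does not occur.
Relief train inoperative [OR]: Block path down=not, Shutdown chain lost=occurs, Control loop unavailable=not → at least one input occurs → occurs.
Vent line unavailable [OR]: North HIPPS logic solver is out=not, Redundant rupture disc lost=not → no input occurs → does not occur.
HIPPS stage 2 fails [AND]: South control valve 2 offline=not, Primary PLC 2 is out=not, B pressure transmitter 2 trips=occurs, Upper actuator 2 is inoperative=not → not all inputs occur → does not occur.
Block path 2 inoperative [OR]: HIPPS stage 2 fails=not, #3 shutdown valve 2 is down=not → no input occurs → does not occur.
Pipeline overpressure [OR]: Relief train inoperative=occurs, Vent line unavailable=not, Block path 2 inoperative=not, #2 block valve 2 trips=not → at least one input occurs → occurs.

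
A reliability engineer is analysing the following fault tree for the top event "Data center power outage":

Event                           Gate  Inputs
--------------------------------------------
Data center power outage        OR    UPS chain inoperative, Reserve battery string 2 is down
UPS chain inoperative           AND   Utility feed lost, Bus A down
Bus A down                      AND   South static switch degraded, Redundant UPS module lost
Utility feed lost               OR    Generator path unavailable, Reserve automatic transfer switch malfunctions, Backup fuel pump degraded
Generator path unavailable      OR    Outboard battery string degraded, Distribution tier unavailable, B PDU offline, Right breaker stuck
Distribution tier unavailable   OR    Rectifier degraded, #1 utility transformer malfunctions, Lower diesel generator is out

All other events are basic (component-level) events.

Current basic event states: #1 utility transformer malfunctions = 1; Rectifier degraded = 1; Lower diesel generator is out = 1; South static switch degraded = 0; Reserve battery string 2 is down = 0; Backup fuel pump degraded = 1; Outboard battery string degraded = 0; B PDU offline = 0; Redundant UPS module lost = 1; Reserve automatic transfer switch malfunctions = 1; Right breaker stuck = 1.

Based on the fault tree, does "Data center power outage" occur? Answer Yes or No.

Distribution tier unavailable [OR]: Rectifier degraded=occurs, #1 utility transformer malfunctions=occurs, Lower diesel generator is out=occurs → at least one input occurs → occurs.
Generator path unavailable [OR]: Outboard battery string degraded=not, Distribution tier unavailable=occurs, B PDU offline=not, Right breaker stuck=occurs → at least one input occurs → occurs.
Utility feed lost [OR]: Generator path unavailable=occurs, Reserve automatic transfer switch malfunctions=occurs, Backup fuel pump degraded=occurs → at least one input occurs → occurs.
Bus A down [AND]: South static switch degraded=not, Redundant UPS module lost=occurs → not all inputs occur → does not occur.
UPS chain inoperative [AND]: Utility feed lost=occurs, Bus A down=not → not all inputs occur → does not occur.
Data center power outage [OR]: UPS chain inoperative=not, Reserve battery string 2 is down=not → no input occurs → does not occur.

No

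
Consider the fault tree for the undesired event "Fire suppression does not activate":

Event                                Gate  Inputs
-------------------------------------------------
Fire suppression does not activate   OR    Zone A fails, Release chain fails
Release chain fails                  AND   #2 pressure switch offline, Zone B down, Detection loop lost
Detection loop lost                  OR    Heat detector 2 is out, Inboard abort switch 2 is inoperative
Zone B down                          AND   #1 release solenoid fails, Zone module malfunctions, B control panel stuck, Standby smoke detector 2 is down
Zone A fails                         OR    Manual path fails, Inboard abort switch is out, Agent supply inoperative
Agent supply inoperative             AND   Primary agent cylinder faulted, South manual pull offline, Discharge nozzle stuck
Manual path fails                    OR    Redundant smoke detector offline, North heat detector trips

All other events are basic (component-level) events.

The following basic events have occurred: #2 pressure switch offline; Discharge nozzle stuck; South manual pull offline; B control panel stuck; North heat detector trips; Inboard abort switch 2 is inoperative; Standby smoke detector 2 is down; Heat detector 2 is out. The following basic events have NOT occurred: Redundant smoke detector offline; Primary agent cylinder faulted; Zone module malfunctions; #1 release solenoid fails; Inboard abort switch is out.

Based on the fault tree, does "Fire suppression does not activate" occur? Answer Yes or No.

Manual path fails [OR]: Redundant smoke detector offline=not, North heat detector trips=occurs → at least one input occurs → occurs.
Agent supply inoperative [AND]: Primary agent cylinder faulted=not, South manual pull offline=occurs, Discharge nozzle stuck=occurs → not all inputs occur → does not occur.
Zone A fails [OR]: Manual path fails=occurs, Inboard abort switch is out=not, Agent supply inoperative=not → at least one input occurs → occurs.
Zone B down [AND]: #1 release solenoid fails=not, Zone module malfunctions=not, B control panel stuck=occurs, Standby smoke detector 2 is down=occurs → not all inputs occur → does not occur.
Detection loop lost [OR]: Heat detector 2 is out=occurs, Inboard abort switch 2 is inoperative=occurs → at least one input occurs → occurs.
Release chain fails [AND]: #2 pressure switch offline=occurs, Zone B down=not, Detection loop lost=occurs → not all inputs occur → does not occur.
Fire suppression does not activate [OR]: Zone A fails=occurs, Release chain fails=not → at least one input occurs → occurs.

Yes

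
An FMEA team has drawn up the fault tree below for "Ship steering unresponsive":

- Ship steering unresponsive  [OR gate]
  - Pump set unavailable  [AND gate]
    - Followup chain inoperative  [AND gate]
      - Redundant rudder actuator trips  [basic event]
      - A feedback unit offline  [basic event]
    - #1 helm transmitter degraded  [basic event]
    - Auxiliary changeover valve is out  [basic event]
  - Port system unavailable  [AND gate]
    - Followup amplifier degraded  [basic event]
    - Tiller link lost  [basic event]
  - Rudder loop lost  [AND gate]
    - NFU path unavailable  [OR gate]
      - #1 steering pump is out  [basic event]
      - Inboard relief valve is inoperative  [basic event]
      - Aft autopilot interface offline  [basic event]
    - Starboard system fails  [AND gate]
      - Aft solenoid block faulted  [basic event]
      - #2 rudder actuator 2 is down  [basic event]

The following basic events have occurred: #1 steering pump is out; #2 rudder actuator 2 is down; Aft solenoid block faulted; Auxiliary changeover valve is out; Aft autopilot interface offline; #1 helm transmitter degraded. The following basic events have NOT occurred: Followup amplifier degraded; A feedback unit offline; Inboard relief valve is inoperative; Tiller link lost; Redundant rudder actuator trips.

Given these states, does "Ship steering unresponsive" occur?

Yes

Followup chain inoperative [AND]: Redundant rudder actuator trips=not, A feedback unit offline=not → not all inputs occur → does not occur.
Pump set unavailable [AND]: Followup chain inoperative=not, #1 helm transmitter degraded=occurs, Auxiliary changeover valve is out=occurs → not all inputs occur → does not occur.
Port system unavailable [AND]: Followup amplifier degraded=not, Tiller link lost=not → not all inputs occur → does not occur.
NFU path unavailable [OR]: #1 steering pump is out=occurs, Inboard relief valve is inoperative=not, Aft autopilot interface offline=occurs → at least one input occurs → occurs.
Starboard system fails [AND]: Aft solenoid block faulted=occurs, #2 rudder actuator 2 is down=occurs → all inputs occur → occurs.
Rudder loop lost [AND]: NFU path unavailable=occurs, Starboard system fails=occurs → all inputs occur → occurs.
Ship steering unresponsive [OR]: Pump set unavailable=not, Port system unavailable=not, Rudder loop lost=occurs → at least one input occurs → occurs.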